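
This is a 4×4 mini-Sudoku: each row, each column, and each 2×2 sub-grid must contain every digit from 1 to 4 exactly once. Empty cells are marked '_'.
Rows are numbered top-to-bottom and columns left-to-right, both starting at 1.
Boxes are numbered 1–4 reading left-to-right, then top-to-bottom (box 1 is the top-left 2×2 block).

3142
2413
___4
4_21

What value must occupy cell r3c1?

Row 3 already contains {4}.
Column 1 already contains {2, 3, 4}.
Its 2×2 block (box 3) already contains {4}.
The only value from 1–4 not eliminated is 1, so r3c1 = 1.

1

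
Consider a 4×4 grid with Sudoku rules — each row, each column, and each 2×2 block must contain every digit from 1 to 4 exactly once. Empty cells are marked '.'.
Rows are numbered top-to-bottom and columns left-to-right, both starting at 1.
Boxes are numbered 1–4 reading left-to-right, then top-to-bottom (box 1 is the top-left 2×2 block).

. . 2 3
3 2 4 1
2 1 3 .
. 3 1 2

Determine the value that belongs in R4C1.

4

Row 4 already contains {1, 2, 3}.
Column 1 already contains {2, 3}.
Its 2×2 block (box 3) already contains {1, 2, 3}.
The only value from 1–4 not eliminated is 4, so R4C1 = 4.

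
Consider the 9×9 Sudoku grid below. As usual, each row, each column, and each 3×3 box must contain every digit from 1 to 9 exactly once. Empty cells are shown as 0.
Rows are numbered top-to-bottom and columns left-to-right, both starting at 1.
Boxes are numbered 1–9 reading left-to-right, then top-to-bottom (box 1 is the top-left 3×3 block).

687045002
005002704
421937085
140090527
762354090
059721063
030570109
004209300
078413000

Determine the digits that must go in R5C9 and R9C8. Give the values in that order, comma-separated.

For R5C9:
  Consider where 1 can go in column 9.
  R8C9 is out (box 9 already has a 1).
  R9C9 is out (row 9 already has a 1).
  So the only cell in column 9 that can hold 1 is R5C9.
  So R5C9 = 1.
For R9C8:
  Row 9 already contains {1, 3, 4, 7, 8}.
  Column 8 already contains {2, 6, 8, 9}.
  Its 3×3 block (box 9) already contains {1, 3, 9}.
  The only value from 1–9 not eliminated is 5, so R9C8 = 5.

1,5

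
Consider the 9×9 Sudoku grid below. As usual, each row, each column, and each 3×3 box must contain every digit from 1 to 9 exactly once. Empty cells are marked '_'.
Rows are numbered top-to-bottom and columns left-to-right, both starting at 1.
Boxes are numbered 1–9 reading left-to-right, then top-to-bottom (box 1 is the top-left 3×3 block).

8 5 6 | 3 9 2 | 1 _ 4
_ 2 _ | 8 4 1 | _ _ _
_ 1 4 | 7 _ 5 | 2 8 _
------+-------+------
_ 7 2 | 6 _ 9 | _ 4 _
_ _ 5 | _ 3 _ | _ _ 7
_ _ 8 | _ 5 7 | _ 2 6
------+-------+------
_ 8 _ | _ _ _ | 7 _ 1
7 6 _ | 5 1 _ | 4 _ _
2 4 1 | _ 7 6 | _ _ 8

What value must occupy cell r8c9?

Cell r8c9 itself could take any of {2, 3, 9} by direct elimination.
Consider where 2 can go in box 9.
r7c8 is out (column 8 already has a 2).
r8c8 is out (column 8 already has a 2).
r9c7 is out (row 9 already has a 2).
r9c8 is out (row 9 already has a 2).
So the only cell in box 9 that can hold 2 is r8c9.
Therefore r8c9 = 2.

2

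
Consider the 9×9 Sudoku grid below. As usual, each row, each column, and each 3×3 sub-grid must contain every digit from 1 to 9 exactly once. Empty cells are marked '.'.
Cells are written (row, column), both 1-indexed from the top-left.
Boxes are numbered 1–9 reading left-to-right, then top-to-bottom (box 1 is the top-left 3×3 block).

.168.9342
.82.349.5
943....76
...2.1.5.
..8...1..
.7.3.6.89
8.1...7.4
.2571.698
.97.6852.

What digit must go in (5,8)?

Cell (5,8) itself could take any of {3, 6} by direct elimination.
Consider where 6 can go in box 6.
(4,7) is out (column 7 already has a 6).
(4,9) is out (column 9 already has a 6).
(5,9) is out (column 9 already has a 6).
(6,7) is out (row 6 already has a 6).
So the only cell in box 6 that can hold 6 is (5,8).
Therefore (5,8) = 6.

6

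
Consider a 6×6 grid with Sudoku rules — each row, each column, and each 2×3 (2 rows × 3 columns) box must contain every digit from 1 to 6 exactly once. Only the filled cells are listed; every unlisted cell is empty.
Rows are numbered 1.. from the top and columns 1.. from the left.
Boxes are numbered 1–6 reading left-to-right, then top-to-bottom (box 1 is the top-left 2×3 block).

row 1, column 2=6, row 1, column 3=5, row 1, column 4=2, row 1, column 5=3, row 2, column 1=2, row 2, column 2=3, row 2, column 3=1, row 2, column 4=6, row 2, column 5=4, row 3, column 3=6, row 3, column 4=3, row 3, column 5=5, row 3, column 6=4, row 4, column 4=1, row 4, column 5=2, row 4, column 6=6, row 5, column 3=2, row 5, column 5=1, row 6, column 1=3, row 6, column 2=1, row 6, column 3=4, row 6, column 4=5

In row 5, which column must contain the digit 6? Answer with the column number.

Consider where 6 can go in row 5.
row 5, column 2 is out (column 2 already has a 6).
row 5, column 4 is out (column 4 already has a 6).
row 5, column 6 is out (column 6 already has a 6).
So the only cell in row 5 that can hold 6 is row 5, column 1.
That is column 1.

1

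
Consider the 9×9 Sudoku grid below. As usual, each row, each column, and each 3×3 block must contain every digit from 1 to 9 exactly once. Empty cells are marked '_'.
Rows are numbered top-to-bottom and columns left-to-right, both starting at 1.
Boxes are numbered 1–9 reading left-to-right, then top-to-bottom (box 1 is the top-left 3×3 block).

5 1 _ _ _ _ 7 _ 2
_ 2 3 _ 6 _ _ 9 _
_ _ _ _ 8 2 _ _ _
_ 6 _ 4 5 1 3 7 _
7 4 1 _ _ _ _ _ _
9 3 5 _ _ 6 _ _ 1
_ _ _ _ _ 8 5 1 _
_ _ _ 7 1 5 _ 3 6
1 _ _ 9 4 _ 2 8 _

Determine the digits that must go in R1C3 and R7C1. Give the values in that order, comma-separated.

For R1C3:
  Consider where 8 can go in row 1.
  R1C4 is out (box 2 already has a 8).
  R1C5 is out (column 5 already has a 8).
  R1C6 is out (column 6 already has a 8).
  R1C8 is out (column 8 already has a 8).
  So the only cell in row 1 that can hold 8 is R1C3.
  So R1C3 = 8.
For R7C1:
  Consider where 3 can go in box 7.
  R7C2 is out (column 2 already has a 3). R7C3 is out (column 3 already has a 3). R8C1 is out (row 8 already has a 3). R8C2 is out (row 8 already has a 3). The remaining empty cells in box 7 are similarly blocked.
  So the only cell in box 7 that can hold 3 is R7C1.
  So R7C1 = 3.

8,3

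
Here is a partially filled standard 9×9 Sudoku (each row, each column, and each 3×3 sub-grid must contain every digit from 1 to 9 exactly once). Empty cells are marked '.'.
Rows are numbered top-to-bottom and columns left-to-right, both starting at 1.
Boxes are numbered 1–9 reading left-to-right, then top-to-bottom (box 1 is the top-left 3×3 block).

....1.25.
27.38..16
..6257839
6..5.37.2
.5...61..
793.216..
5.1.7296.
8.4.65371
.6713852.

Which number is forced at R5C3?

2

Cell R5C3 itself could take any of {2, 8} by direct elimination.
Consider where 2 can go in box 4.
R4C2 is out (row 4 already has a 2).
R4C3 is out (row 4 already has a 2).
R5C1 is out (column 1 already has a 2).
So the only cell in box 4 that can hold 2 is R5C3.
Therefore R5C3 = 2.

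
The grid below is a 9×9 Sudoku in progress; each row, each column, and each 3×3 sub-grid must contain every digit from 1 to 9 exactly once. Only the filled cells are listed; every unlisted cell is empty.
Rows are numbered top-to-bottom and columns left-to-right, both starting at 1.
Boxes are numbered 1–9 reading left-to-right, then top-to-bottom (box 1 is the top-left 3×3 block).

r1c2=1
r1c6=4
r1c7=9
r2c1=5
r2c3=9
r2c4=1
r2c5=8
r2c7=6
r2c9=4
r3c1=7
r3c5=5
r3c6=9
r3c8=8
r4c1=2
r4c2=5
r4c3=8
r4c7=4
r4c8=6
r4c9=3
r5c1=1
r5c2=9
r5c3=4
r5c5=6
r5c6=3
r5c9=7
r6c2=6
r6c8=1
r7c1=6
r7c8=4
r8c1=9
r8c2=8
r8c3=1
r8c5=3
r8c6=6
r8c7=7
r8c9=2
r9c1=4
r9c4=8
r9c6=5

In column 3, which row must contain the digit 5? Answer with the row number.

7

Consider where 5 can go in column 3.
r1c3 is out (box 1 already has a 5).
r3c3 is out (row 3 already has a 5).
r6c3 is out (box 4 already has a 5).
r9c3 is out (row 9 already has a 5).
So the only cell in column 3 that can hold 5 is r7c3.
That is row 7.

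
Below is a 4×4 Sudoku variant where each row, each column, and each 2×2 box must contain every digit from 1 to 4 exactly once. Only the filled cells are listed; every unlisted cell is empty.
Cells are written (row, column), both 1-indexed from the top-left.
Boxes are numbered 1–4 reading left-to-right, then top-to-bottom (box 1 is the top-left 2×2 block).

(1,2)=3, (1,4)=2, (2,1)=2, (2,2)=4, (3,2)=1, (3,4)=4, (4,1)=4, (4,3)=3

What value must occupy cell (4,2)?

2

Row 4 already contains {3, 4}.
Column 2 already contains {1, 3, 4}.
Its 2×2 block (box 3) already contains {1, 4}.
The only value from 1–4 not eliminated is 2, so (4,2) = 2.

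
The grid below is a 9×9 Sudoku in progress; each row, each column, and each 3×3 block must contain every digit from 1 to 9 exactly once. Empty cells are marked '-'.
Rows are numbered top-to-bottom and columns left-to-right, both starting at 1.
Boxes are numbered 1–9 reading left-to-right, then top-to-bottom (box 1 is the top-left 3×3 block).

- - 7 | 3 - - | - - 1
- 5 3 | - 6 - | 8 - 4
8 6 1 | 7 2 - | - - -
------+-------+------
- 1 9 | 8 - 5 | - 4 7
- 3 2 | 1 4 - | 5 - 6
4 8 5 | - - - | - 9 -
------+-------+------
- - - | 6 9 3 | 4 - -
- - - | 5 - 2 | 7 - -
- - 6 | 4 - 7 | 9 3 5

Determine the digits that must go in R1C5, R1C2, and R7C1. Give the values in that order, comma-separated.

5,4,5

For R1C5:
  Consider where 5 can go in column 5.
  R4C5 is out (row 4 already has a 5).
  R6C5 is out (row 6 already has a 5).
  R8C5 is out (row 8 already has a 5).
  R9C5 is out (row 9 already has a 5).
  So the only cell in column 5 that can hold 5 is R1C5.
  So R1C5 = 5.
For R1C2:
  Consider where 4 can go in box 1.
  R1C1 is out (column 1 already has a 4).
  R2C1 is out (row 2 already has a 4).
  So the only cell in box 1 that can hold 4 is R1C2.
  So R1C2 = 4.
For R7C1:
  Consider where 5 can go in column 1.
  R1C1 is out (box 1 already has a 5). R2C1 is out (row 2 already has a 5). R4C1 is out (row 4 already has a 5). R5C1 is out (row 5 already has a 5). The remaining empty cells in column 1 are similarly blocked.
  So the only cell in column 1 that can hold 5 is R7C1.
  So R7C1 = 5.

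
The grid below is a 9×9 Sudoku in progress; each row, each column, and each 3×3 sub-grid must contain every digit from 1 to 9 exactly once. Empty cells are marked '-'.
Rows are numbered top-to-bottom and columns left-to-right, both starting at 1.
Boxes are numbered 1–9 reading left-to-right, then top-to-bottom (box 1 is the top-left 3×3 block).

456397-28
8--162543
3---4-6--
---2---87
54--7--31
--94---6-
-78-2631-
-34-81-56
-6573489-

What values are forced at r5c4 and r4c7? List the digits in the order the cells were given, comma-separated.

For r5c4:
  Consider where 6 can go in column 4.
  r3c4 is out (row 3 already has a 6).
  r7c4 is out (row 7 already has a 6).
  r8c4 is out (row 8 already has a 6).
  So the only cell in column 4 that can hold 6 is r5c4.
  So r5c4 = 6.
For r4c7:
  Consider where 4 can go in column 7.
  r1c7 is out (row 1 already has a 4).
  r5c7 is out (row 5 already has a 4).
  r6c7 is out (row 6 already has a 4).
  r8c7 is out (row 8 already has a 4).
  So the only cell in column 7 that can hold 4 is r4c7.
  So r4c7 = 4.

6,4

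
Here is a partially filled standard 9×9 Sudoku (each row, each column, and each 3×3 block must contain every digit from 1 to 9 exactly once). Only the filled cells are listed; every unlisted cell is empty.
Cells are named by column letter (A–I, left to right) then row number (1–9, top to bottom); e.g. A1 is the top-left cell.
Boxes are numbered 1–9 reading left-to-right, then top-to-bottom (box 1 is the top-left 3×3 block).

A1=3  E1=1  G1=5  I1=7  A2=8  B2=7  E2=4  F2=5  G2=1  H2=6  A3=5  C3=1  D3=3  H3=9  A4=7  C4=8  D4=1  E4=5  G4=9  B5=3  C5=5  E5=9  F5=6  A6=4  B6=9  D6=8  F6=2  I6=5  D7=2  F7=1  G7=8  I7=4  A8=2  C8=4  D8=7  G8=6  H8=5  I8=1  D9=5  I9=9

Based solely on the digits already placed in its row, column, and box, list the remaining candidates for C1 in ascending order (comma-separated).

Row 1 already contains {1, 3, 5, 7}.
Column C already contains {1, 4, 5, 8}.
Its 3×3 block (box 1) already contains {1, 3, 5, 7, 8}.
Removing those from 1–9 leaves {2, 6, 9} as the candidates for C1.

2,6,9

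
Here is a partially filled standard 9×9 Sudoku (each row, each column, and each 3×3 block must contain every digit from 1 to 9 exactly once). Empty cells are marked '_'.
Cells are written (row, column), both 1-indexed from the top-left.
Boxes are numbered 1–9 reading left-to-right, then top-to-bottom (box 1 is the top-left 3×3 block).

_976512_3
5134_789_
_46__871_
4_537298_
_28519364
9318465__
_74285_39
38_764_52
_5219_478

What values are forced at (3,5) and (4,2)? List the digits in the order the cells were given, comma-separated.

For (3,5):
  Consider where 3 can go in box 2.
  (2,5) is out (row 2 already has a 3).
  (3,4) is out (column 4 already has a 3).
  So the only cell in box 2 that can hold 3 is (3,5).
  So (3,5) = 3.
For (4,2):
  Row 4 already contains {2, 3, 4, 5, 7, 8, 9}.
  Column 2 already contains {1, 2, 3, 4, 5, 7, 8, 9}.
  Its 3×3 block (box 4) already contains {1, 2, 3, 4, 5, 8, 9}.
  The only value from 1–9 not eliminated is 6, so (4,2) = 6.

3,6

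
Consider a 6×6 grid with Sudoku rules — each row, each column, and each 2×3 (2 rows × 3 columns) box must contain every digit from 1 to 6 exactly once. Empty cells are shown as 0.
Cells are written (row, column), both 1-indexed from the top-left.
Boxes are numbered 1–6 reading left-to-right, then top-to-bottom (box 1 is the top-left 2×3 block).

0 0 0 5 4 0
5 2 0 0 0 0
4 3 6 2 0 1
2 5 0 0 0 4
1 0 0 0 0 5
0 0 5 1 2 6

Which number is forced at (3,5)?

5

Row 3 already contains {1, 2, 3, 4, 6}.
Column 5 already contains {2, 4}.
Its 2×3 block (box 4) already contains {1, 2, 4}.
The only value from 1–6 not eliminated is 5, so (3,5) = 5.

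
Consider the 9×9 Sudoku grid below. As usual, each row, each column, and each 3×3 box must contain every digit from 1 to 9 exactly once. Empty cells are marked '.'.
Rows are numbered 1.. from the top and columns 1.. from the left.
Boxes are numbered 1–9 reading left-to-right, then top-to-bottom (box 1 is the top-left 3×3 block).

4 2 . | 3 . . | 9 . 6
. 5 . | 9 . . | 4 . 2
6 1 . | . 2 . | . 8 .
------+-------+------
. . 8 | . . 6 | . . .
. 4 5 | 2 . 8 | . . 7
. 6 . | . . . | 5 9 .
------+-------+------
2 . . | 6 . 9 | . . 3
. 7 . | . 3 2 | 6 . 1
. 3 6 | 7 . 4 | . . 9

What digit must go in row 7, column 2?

Row 7 already contains {2, 3, 6, 9}.
Column 2 already contains {1, 2, 3, 4, 5, 6, 7}.
Its 3×3 block (box 7) already contains {2, 3, 6, 7}.
The only value from 1–9 not eliminated is 8, so row 7, column 2 = 8.

8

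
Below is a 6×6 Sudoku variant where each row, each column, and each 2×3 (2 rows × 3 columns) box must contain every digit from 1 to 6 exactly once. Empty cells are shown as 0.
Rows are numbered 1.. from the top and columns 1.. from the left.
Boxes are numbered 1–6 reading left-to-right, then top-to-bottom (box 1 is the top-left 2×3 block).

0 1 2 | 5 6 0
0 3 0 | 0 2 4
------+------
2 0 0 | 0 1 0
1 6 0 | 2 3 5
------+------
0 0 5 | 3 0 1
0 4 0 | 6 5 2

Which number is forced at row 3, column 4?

4

Row 3 already contains {1, 2}.
Column 4 already contains {2, 3, 5, 6}.
Its 2×3 block (box 4) already contains {1, 2, 3, 5}.
The only value from 1–6 not eliminated is 4, so row 3, column 4 = 4.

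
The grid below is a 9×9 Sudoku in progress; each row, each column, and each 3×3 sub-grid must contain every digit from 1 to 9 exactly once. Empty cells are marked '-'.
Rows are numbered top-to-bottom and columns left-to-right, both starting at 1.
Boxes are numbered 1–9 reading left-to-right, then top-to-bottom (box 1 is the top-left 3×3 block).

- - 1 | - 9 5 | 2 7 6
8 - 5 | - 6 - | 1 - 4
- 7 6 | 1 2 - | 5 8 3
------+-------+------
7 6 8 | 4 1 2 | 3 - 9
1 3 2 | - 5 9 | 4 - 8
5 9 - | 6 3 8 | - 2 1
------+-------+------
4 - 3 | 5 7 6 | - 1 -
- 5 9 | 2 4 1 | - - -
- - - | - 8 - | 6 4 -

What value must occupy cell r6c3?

4

Row 6 already contains {1, 2, 3, 5, 6, 8, 9}.
Column 3 already contains {1, 2, 3, 5, 6, 8, 9}.
Its 3×3 block (box 4) already contains {1, 2, 3, 5, 6, 7, 8, 9}.
The only value from 1–9 not eliminated is 4, so r6c3 = 4.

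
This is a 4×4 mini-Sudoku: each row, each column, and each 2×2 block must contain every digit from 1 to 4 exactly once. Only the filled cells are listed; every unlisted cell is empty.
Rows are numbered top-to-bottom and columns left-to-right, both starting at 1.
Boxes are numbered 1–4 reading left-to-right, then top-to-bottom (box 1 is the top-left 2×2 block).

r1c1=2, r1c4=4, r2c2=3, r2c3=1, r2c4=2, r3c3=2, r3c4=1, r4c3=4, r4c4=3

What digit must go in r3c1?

Cell r3c1 itself could take any of {3, 4} by direct elimination.
Consider where 3 can go in column 1.
r2c1 is out (row 2 already has a 3).
r4c1 is out (row 4 already has a 3).
So the only cell in column 1 that can hold 3 is r3c1.
Therefore r3c1 = 3.

3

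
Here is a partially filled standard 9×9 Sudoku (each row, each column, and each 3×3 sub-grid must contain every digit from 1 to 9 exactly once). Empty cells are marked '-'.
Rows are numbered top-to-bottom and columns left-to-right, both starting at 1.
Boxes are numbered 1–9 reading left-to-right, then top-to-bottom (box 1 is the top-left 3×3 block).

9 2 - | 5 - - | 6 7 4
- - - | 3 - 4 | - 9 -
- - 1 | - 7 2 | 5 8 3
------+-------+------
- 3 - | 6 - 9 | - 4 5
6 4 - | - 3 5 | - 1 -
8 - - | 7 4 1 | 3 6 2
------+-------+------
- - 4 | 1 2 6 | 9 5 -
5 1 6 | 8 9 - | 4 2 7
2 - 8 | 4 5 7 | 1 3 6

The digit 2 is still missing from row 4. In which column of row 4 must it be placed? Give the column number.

Consider where 2 can go in row 4.
R4C1 is out (column 1 already has a 2).
R4C5 is out (column 5 already has a 2).
R4C7 is out (box 6 already has a 2).
So the only cell in row 4 that can hold 2 is R4C3.
That is column 3.

3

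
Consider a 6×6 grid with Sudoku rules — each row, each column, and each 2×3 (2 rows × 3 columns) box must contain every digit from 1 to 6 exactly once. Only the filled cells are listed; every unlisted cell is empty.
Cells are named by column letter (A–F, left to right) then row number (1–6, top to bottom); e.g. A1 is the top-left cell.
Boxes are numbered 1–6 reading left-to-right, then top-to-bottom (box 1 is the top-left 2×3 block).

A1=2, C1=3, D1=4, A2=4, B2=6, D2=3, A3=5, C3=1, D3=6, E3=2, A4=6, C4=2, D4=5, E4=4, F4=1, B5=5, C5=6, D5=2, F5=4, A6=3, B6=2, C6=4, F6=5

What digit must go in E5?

3

Cell E5 itself could take any of {1, 3} by direct elimination.
Consider where 3 can go in box 6.
D6 is out (row 6 already has a 3).
E6 is out (row 6 already has a 3).
So the only cell in box 6 that can hold 3 is E5.
Therefore E5 = 3.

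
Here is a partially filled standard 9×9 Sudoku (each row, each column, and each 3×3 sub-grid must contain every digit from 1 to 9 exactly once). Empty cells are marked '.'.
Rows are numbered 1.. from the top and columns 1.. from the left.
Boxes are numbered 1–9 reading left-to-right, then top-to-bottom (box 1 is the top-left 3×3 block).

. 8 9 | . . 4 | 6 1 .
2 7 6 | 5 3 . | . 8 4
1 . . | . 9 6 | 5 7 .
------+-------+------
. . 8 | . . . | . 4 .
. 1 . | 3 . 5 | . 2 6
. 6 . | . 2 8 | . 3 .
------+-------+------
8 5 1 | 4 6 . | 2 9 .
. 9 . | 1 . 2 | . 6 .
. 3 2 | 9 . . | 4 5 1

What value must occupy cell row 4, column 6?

Cell row 4, column 6 itself could take any of {1, 7, 9} by direct elimination.
Consider where 9 can go in column 6.
row 2, column 6 is out (box 2 already has a 9).
row 7, column 6 is out (row 7 already has a 9).
row 9, column 6 is out (row 9 already has a 9).
So the only cell in column 6 that can hold 9 is row 4, column 6.
Therefore row 4, column 6 = 9.

9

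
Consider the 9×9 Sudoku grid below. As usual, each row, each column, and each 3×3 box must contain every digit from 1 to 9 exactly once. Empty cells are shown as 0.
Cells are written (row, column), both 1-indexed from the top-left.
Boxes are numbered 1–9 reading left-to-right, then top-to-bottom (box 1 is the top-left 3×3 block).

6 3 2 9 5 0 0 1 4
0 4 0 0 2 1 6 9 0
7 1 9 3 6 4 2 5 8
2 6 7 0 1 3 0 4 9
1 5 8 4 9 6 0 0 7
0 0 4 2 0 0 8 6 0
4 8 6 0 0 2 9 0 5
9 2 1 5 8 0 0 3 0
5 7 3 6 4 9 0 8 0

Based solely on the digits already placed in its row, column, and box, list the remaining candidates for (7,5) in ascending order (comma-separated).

Row 7 already contains {2, 4, 5, 6, 8, 9}.
Column 5 already contains {1, 2, 4, 5, 6, 8, 9}.
Its 3×3 block (box 8) already contains {2, 4, 5, 6, 8, 9}.
Removing those from 1–9 leaves {3, 7} as the candidates for (7,5).

3,7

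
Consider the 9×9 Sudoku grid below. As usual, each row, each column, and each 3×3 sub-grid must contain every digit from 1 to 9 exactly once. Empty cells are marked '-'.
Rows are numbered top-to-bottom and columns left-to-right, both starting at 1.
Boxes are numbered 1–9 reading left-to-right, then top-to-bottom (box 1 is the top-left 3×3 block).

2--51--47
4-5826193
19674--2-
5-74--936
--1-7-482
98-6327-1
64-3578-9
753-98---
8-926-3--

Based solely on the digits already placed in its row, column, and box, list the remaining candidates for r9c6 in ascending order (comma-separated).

Row 9 already contains {2, 3, 6, 8, 9}.
Column 6 already contains {2, 6, 7, 8}.
Its 3×3 block (box 8) already contains {2, 3, 5, 6, 7, 8, 9}.
Removing those from 1–9 leaves {1, 4} as the candidates for r9c6.

1,4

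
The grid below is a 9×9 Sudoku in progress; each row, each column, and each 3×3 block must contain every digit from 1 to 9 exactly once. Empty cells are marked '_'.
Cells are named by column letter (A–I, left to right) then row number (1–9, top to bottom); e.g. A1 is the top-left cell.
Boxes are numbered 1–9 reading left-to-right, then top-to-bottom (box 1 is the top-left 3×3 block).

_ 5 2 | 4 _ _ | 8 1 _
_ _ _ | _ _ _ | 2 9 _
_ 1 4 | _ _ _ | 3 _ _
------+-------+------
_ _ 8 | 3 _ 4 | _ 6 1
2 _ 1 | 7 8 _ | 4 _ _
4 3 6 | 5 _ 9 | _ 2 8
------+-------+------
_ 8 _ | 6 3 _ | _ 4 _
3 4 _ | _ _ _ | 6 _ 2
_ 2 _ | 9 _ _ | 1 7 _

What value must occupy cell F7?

2

Cell F7 itself could take any of {1, 2, 5, 7} by direct elimination.
Consider where 2 can go in box 8.
D8 is out (row 8 already has a 2).
E8 is out (row 8 already has a 2).
F8 is out (row 8 already has a 2).
E9 is out (row 9 already has a 2).
F9 is out (row 9 already has a 2).
So the only cell in box 8 that can hold 2 is F7.
Therefore F7 = 2.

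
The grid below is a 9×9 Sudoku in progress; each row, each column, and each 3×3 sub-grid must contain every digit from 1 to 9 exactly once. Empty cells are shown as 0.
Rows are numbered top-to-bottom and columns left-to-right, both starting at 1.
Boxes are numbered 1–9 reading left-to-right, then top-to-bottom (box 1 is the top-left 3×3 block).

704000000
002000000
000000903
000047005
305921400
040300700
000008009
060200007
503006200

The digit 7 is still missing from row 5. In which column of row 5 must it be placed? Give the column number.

2

Consider where 7 can go in row 5.
R5C8 is out (box 6 already has a 7).
R5C9 is out (column 9 already has a 7).
So the only cell in row 5 that can hold 7 is R5C2.
That is column 2.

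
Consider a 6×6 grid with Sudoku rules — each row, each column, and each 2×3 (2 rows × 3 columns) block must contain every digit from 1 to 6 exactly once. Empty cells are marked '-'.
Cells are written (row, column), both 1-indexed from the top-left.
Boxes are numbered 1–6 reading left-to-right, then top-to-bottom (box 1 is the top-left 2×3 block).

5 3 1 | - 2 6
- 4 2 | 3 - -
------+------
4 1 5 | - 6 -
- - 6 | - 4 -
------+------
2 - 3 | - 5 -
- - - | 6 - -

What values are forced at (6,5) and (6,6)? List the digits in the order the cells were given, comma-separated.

3,2

For (6,5):
  Consider where 3 can go in column 5.
  (2,5) is out (row 2 already has a 3).
  So the only cell in column 5 that can hold 3 is (6,5).
  So (6,5) = 3.
For (6,6):
  Consider where 2 can go in box 6.
  (5,4) is out (row 5 already has a 2).
  (5,6) is out (row 5 already has a 2).
  (6,5) is out (column 5 already has a 2).
  So the only cell in box 6 that can hold 2 is (6,6).
  So (6,6) = 2.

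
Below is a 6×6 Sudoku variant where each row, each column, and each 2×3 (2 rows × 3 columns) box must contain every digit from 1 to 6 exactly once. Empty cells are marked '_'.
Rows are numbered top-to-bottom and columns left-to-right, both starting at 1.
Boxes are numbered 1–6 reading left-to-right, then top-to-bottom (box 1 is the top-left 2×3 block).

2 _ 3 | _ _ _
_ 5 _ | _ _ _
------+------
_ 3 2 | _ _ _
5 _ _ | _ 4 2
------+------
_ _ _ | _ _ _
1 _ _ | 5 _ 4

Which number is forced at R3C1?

4

Cell R3C1 itself could take any of {4, 6} by direct elimination.
Consider where 4 can go in row 3.
R3C4 is out (box 4 already has a 4).
R3C5 is out (column 5 already has a 4).
R3C6 is out (column 6 already has a 4).
So the only cell in row 3 that can hold 4 is R3C1.
Therefore R3C1 = 4.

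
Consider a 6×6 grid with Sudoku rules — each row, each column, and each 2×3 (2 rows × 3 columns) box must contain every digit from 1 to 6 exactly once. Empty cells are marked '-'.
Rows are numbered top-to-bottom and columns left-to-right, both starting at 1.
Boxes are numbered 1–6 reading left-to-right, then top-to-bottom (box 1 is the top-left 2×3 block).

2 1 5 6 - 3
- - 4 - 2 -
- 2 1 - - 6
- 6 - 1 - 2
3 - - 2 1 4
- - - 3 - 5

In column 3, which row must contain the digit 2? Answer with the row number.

6

Consider where 2 can go in column 3.
R4C3 is out (row 4 already has a 2).
R5C3 is out (row 5 already has a 2).
So the only cell in column 3 that can hold 2 is R6C3.
That is row 6.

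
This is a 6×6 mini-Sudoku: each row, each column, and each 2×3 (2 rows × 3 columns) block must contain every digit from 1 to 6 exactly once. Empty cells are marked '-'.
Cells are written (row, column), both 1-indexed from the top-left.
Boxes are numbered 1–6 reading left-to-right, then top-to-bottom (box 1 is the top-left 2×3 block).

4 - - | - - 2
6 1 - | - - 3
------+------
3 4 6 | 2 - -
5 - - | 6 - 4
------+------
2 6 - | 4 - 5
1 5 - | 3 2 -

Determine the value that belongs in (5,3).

Row 5 already contains {2, 4, 5, 6}.
Column 3 already contains {6}.
Its 2×3 block (box 5) already contains {1, 2, 5, 6}.
The only value from 1–6 not eliminated is 3, so (5,3) = 3.

3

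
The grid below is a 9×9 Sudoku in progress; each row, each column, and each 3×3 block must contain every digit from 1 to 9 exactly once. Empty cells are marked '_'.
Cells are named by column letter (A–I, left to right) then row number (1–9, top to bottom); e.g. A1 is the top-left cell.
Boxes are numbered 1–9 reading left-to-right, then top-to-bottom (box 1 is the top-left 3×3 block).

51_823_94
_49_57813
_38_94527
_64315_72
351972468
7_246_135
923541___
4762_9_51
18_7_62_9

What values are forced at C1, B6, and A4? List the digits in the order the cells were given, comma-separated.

7,9,8

For C1:
  Row 1 already contains {1, 2, 3, 4, 5, 8, 9}.
  Column C already contains {1, 2, 3, 4, 6, 8, 9}.
  Its 3×3 block (box 1) already contains {1, 3, 4, 5, 8, 9}.
  The only value from 1–9 not eliminated is 7, so C1 = 7.
For B6:
  Row 6 already contains {1, 2, 3, 4, 5, 6, 7}.
  Column B already contains {1, 2, 3, 4, 5, 6, 7, 8}.
  Its 3×3 block (box 4) already contains {1, 2, 3, 4, 5, 6, 7}.
  The only value from 1–9 not eliminated is 9, so B6 = 9.
For A4:
  Row 4 already contains {1, 2, 3, 4, 5, 6, 7}.
  Column A already contains {1, 3, 4, 5, 7, 9}.
  Its 3×3 block (box 4) already contains {1, 2, 3, 4, 5, 6, 7}.
  The only value from 1–9 not eliminated is 8, so A4 = 8.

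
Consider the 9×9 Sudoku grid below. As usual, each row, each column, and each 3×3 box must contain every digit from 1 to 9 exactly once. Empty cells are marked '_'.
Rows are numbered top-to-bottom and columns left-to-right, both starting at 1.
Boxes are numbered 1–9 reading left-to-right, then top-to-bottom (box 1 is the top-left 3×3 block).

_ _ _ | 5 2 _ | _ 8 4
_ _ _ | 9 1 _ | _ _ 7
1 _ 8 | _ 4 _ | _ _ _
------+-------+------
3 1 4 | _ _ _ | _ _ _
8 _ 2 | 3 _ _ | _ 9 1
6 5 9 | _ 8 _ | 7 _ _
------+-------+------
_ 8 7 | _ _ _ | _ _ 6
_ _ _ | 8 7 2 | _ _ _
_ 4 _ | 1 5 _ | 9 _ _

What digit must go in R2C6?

8

Cell R2C6 itself could take any of {3, 6, 8} by direct elimination.
Consider where 8 can go in box 2.
R1C6 is out (row 1 already has a 8).
R3C4 is out (row 3 already has a 8).
R3C6 is out (row 3 already has a 8).
So the only cell in box 2 that can hold 8 is R2C6.
Therefore R2C6 = 8.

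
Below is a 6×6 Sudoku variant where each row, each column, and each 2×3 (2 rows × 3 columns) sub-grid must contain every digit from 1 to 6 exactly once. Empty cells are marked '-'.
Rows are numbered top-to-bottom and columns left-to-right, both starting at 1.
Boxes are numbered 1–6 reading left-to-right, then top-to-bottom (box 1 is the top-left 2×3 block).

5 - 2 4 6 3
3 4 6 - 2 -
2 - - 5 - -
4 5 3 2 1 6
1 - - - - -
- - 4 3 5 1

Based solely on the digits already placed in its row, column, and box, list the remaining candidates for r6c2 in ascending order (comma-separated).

2,6

Row 6 already contains {1, 3, 4, 5}.
Column 2 already contains {4, 5}.
Its 2×3 block (box 5) already contains {1, 4}.
Removing those from 1–6 leaves {2, 6} as the candidates for r6c2.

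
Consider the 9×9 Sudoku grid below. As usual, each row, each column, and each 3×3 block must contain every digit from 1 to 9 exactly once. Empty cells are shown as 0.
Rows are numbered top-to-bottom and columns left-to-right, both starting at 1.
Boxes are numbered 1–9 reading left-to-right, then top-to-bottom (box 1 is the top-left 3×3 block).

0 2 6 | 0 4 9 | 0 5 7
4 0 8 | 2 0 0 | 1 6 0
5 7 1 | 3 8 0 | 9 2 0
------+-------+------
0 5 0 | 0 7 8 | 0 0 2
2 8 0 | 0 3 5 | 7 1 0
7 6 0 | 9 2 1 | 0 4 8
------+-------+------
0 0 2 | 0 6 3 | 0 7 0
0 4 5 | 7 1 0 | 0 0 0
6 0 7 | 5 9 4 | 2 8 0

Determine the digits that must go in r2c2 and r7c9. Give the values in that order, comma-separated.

9,5

For r2c2:
  Consider where 9 can go in row 2.
  r2c5 is out (column 5 already has a 9).
  r2c6 is out (column 6 already has a 9).
  r2c9 is out (box 3 already has a 9).
  So the only cell in row 2 that can hold 9 is r2c2.
  So r2c2 = 9.
For r7c9:
  Consider where 5 can go in column 9.
  r2c9 is out (box 3 already has a 5).
  r3c9 is out (row 3 already has a 5).
  r5c9 is out (row 5 already has a 5).
  r8c9 is out (row 8 already has a 5).
  r9c9 is out (row 9 already has a 5).
  So the only cell in column 9 that can hold 5 is r7c9.
  So r7c9 = 5.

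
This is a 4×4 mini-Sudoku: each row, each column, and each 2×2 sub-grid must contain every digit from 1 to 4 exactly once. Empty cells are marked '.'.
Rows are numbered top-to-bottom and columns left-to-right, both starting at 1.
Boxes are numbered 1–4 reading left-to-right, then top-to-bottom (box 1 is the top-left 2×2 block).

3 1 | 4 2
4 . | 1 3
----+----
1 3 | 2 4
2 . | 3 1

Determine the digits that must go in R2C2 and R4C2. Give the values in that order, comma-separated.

For R2C2:
  Row 2 already contains {1, 3, 4}.
  Column 2 already contains {1, 3}.
  Its 2×2 block (box 1) already contains {1, 3, 4}.
  The only value from 1–4 not eliminated is 2, so R2C2 = 2.
For R4C2:
  Row 4 already contains {1, 2, 3}.
  Column 2 already contains {1, 3}.
  Its 2×2 block (box 3) already contains {1, 2, 3}.
  The only value from 1–4 not eliminated is 4, so R4C2 = 4.

2,4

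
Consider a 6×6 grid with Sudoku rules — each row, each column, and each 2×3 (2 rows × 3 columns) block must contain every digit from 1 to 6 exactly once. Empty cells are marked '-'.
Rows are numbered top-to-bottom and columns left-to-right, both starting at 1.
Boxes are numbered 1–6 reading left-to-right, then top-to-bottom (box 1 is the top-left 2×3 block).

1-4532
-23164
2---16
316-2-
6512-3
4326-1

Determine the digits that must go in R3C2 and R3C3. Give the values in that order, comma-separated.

4,5

For R3C2:
  Row 3 already contains {1, 2, 6}.
  Column 2 already contains {1, 2, 3, 5}.
  Its 2×3 block (box 3) already contains {1, 2, 3, 6}.
  The only value from 1–6 not eliminated is 4, so R3C2 = 4.
For R3C3:
  Row 3 already contains {1, 2, 6}.
  Column 3 already contains {1, 2, 3, 4, 6}.
  Its 2×3 block (box 3) already contains {1, 2, 3, 6}.
  The only value from 1–6 not eliminated is 5, so R3C3 = 5.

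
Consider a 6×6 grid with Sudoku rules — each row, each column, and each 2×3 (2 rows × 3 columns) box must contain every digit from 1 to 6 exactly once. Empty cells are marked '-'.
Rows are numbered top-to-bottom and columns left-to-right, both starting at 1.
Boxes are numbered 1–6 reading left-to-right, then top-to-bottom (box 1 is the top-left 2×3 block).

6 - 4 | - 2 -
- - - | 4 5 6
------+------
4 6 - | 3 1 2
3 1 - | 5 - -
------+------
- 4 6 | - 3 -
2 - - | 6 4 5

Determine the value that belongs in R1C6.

3

Cell R1C6 itself could take any of {1, 3} by direct elimination.
Consider where 3 can go in column 6.
R4C6 is out (row 4 already has a 3).
R5C6 is out (row 5 already has a 3).
So the only cell in column 6 that can hold 3 is R1C6.
Therefore R1C6 = 3.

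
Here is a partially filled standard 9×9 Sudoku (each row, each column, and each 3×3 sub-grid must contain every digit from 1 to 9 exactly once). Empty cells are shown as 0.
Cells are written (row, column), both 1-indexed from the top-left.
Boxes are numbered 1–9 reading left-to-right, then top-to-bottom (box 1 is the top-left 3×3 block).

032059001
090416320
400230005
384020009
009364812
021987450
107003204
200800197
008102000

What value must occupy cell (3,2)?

1

Cell (3,2) itself could take any of {1, 6, 7} by direct elimination.
Consider where 1 can go in column 2.
(5,2) is out (row 5 already has a 1).
(7,2) is out (row 7 already has a 1).
(8,2) is out (row 8 already has a 1).
(9,2) is out (row 9 already has a 1).
So the only cell in column 2 that can hold 1 is (3,2).
Therefore (3,2) = 1.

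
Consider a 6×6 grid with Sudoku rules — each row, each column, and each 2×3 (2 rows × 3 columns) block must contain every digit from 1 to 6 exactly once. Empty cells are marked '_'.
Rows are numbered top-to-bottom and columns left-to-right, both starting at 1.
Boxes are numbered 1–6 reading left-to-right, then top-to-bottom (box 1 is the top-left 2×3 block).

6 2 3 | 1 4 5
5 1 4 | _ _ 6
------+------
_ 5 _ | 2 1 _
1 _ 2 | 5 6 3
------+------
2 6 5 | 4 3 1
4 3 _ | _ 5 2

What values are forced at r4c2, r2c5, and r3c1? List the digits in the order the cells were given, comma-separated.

For r4c2:
  Row 4 already contains {1, 2, 3, 5, 6}.
  Column 2 already contains {1, 2, 3, 5, 6}.
  Its 2×3 block (box 3) already contains {1, 2, 5}.
  The only value from 1–6 not eliminated is 4, so r4c2 = 4.
For r2c5:
  Row 2 already contains {1, 4, 5, 6}.
  Column 5 already contains {1, 3, 4, 5, 6}.
  Its 2×3 block (box 2) already contains {1, 4, 5, 6}.
  The only value from 1–6 not eliminated is 2, so r2c5 = 2.
For r3c1:
  Row 3 already contains {1, 2, 5}.
  Column 1 already contains {1, 2, 4, 5, 6}.
  Its 2×3 block (box 3) already contains {1, 2, 5}.
  The only value from 1–6 not eliminated is 3, so r3c1 = 3.

4,2,3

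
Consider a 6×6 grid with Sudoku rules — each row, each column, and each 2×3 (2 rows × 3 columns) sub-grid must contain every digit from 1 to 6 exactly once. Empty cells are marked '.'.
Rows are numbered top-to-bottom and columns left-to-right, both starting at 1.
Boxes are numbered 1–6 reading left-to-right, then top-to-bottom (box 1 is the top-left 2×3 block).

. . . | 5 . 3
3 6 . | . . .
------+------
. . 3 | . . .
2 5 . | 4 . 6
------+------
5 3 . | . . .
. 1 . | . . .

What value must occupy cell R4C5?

3

Cell R4C5 itself could take any of {1, 3} by direct elimination.
Consider where 3 can go in box 4.
R3C4 is out (row 3 already has a 3).
R3C5 is out (row 3 already has a 3).
R3C6 is out (row 3 already has a 3).
So the only cell in box 4 that can hold 3 is R4C5.
Therefore R4C5 = 3.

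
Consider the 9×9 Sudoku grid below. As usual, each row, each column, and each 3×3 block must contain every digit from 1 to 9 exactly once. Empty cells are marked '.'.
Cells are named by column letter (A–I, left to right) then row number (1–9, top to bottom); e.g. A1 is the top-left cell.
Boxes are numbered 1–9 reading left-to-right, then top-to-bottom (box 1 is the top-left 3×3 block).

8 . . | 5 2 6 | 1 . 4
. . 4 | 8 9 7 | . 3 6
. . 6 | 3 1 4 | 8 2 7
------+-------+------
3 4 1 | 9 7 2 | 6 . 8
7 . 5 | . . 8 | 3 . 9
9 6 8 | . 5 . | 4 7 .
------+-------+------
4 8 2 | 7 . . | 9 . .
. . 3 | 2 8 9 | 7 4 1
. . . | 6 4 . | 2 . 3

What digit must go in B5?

2

Row 5 already contains {3, 5, 7, 8, 9}.
Column B already contains {4, 6, 8}.
Its 3×3 block (box 4) already contains {1, 3, 4, 5, 6, 7, 8, 9}.
The only value from 1–9 not eliminated is 2, so B5 = 2.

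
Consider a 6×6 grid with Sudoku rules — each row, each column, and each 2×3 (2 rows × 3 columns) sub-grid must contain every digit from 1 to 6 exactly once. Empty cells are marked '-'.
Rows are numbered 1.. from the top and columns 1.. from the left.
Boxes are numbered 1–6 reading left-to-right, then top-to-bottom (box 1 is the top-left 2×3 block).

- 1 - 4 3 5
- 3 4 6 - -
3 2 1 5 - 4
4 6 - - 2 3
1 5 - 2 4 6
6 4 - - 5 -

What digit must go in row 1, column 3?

Cell row 1, column 3 itself could take any of {2, 6} by direct elimination.
Consider where 6 can go in box 1.
row 1, column 1 is out (column 1 already has a 6).
row 2, column 1 is out (row 2 already has a 6).
So the only cell in box 1 that can hold 6 is row 1, column 3.
Therefore row 1, column 3 = 6.

6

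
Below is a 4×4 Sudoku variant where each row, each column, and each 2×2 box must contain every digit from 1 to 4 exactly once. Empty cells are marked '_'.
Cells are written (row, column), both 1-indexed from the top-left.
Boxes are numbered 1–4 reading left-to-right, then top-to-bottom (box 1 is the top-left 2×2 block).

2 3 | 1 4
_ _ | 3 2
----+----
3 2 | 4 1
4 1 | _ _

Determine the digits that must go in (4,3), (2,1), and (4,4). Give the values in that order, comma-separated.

For (4,3):
  Row 4 already contains {1, 4}.
  Column 3 already contains {1, 3, 4}.
  Its 2×2 block (box 4) already contains {1, 4}.
  The only value from 1–4 not eliminated is 2, so (4,3) = 2.
For (2,1):
  Row 2 already contains {2, 3}.
  Column 1 already contains {2, 3, 4}.
  Its 2×2 block (box 1) already contains {2, 3}.
  The only value from 1–4 not eliminated is 1, so (2,1) = 1.
For (4,4):
  Row 4 already contains {1, 4}.
  Column 4 already contains {1, 2, 4}.
  Its 2×2 block (box 4) already contains {1, 4}.
  The only value from 1–4 not eliminated is 3, so (4,4) = 3.

2,1,3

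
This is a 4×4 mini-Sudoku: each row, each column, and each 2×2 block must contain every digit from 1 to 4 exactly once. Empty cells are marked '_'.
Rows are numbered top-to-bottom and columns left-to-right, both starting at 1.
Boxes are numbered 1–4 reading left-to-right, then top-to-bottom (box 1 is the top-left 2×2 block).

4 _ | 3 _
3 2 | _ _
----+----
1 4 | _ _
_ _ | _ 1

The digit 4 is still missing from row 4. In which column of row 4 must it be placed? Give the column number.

3

Consider where 4 can go in row 4.
r4c1 is out (column 1 already has a 4).
r4c2 is out (column 2 already has a 4).
So the only cell in row 4 that can hold 4 is r4c3.
That is column 3.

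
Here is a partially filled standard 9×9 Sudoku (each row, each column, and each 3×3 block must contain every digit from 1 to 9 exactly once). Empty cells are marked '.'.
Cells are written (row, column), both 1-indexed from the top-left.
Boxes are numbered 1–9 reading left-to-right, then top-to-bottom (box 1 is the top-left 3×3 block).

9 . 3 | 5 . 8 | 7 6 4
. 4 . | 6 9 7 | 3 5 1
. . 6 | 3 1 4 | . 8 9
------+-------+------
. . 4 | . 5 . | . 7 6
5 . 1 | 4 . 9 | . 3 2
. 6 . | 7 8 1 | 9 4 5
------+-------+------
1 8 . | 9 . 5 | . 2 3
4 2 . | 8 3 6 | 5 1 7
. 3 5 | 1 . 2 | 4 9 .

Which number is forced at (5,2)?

Row 5 already contains {1, 2, 3, 4, 5, 9}.
Column 2 already contains {2, 3, 4, 6, 8}.
Its 3×3 block (box 4) already contains {1, 4, 5, 6}.
The only value from 1–9 not eliminated is 7, so (5,2) = 7.

7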